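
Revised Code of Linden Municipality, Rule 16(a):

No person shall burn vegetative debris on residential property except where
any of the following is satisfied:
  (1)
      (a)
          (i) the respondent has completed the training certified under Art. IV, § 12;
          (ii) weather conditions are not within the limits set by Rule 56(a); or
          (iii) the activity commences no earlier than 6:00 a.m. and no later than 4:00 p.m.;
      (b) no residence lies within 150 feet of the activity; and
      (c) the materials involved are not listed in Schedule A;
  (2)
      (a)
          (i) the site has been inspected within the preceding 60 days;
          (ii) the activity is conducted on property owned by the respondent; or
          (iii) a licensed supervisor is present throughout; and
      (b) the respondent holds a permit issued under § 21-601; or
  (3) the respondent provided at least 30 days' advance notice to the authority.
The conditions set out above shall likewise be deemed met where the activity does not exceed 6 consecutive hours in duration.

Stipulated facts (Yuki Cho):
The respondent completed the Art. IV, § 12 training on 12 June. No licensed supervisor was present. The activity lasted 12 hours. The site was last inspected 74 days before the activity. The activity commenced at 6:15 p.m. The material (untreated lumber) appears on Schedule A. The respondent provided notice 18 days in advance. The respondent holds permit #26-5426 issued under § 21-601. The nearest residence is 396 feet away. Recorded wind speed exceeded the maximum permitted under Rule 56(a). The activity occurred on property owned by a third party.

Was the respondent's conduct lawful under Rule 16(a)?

(i) training certified — satisfied.
(ii) not (weather ok) — met.
(iii) start within hours — not satisfied.
(a): T OR T OR F → true.
(b) no residence in 150 ft — holds.
(c) not (Schedule A material) — fails.
So (1) is not satisfied (T AND T AND F).
(i) site inspected — not met.
(ii) own property — not satisfied.
(iii) supervisor present — not satisfied.
So (a) is not satisfied (F OR F OR F).
(b) holds permit — holds.
(2) = F AND T = false.
(3) ≥30 days' notice — not met.
Overall: F OR F OR F → false.
Exception (≤ 6 hrs duration) — not satisfied.
Result: main false OR exception false → false.

No — unlawful.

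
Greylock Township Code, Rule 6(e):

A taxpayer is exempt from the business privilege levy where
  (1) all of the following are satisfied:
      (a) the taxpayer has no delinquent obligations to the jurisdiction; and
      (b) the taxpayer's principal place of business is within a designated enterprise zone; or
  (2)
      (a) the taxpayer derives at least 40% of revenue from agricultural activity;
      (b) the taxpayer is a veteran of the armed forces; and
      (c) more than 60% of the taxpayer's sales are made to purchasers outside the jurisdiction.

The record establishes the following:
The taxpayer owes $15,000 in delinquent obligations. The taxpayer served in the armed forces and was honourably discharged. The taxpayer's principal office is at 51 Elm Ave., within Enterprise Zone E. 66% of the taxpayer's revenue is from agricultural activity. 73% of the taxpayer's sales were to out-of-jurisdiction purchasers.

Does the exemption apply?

(a) no delinquency — fails.
(b) in enterprise zone — satisfied.
(1): F AND T → false.
(a) ≥40% agricultural — met.
(b) veteran — met.
(c) >60% out-of-jur. sales — holds.
So (2) is satisfied (T AND T AND T).
Overall: F OR T → true.

Yes — exempt.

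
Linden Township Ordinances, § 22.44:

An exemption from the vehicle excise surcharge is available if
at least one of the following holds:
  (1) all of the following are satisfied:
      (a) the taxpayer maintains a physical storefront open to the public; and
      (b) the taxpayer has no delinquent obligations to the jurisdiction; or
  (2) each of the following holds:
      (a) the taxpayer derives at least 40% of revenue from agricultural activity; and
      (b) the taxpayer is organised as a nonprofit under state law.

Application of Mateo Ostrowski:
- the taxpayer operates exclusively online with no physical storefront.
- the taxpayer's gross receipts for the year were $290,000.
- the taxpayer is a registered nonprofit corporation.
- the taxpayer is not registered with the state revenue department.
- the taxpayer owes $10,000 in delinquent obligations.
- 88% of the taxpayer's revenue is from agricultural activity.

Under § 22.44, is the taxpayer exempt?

(a) has storefront — not met.
(b) no delinquency — fails.
(1): F AND F → false.
(a) ≥40% agricultural — satisfied.
(b) nonprofit — holds.
So (2) is satisfied (T AND T).
Overall: F OR T → true.

Yes — exempt.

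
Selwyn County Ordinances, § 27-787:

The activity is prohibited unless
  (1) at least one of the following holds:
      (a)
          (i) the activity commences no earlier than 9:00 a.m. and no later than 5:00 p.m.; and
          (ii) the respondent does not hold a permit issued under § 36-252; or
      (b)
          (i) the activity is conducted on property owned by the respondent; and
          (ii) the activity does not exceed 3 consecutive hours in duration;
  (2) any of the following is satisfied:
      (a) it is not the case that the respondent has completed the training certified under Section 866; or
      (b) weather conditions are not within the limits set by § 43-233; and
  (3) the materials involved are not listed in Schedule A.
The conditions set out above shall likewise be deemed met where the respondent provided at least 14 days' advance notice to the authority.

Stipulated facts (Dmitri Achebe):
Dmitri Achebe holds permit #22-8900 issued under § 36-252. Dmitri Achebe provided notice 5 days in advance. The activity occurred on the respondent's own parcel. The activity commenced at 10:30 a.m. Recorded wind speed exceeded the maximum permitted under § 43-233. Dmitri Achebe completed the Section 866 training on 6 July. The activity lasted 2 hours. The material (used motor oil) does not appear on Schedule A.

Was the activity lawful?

(i) start within hours — satisfied.
(ii) not (holds permit) — fails.
So (a) is not satisfied (T AND F).
(i) own property — satisfied.
(ii) ≤ 3 hrs duration — satisfied.
(b) = T AND T = true.
So (1) is satisfied (F OR T).
(a) not (training certified) — fails.
(b) not (weather ok) — met.
(2): F OR T → true.
(3) not (Schedule A material) — holds.
So Overall is satisfied (T AND T AND T).
Exception (≥14 days' notice) — not satisfied.
Result: main true OR exception false → true.

Yes — lawful.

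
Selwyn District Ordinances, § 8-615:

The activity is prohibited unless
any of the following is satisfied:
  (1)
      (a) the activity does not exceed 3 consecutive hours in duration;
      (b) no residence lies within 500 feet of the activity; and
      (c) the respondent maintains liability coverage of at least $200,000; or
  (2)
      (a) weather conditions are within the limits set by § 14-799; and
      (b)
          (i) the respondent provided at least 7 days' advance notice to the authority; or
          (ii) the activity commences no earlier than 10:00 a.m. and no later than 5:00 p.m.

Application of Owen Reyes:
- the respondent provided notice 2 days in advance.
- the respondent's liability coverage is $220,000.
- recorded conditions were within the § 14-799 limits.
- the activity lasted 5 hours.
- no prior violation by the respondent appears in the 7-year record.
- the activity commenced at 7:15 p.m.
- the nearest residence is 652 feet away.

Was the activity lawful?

No — unlawful.

(a) ≤ 3 hrs duration — fails.
(b) no residence in 500 ft — satisfied.
(c) coverage ≥ $200,000 — met.
So (1) is not satisfied (F AND T AND T).
(a) weather ok — satisfied.
(i) ≥7 days' notice — fails.
(ii) start within hours — not met.
So (b) is not satisfied (F OR F).
(2): T AND F → false.
Overall = F OR F = false.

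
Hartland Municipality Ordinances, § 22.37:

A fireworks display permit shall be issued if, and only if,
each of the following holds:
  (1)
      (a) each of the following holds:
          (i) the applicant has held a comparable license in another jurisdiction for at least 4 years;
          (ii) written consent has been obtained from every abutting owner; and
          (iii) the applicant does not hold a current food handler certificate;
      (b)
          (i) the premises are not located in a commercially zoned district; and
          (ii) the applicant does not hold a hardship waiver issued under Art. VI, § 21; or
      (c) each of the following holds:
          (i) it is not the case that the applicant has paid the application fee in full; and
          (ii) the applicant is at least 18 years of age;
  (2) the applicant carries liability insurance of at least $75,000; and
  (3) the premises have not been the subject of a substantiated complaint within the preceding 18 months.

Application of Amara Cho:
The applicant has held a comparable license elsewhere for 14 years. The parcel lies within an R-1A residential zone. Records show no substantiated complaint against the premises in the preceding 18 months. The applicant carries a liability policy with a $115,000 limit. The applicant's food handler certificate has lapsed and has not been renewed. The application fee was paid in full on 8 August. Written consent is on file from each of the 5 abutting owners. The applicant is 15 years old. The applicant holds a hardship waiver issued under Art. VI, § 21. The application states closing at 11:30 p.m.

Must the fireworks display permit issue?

(i) prior license ≥ 4 yr — satisfied.
(ii) all abutters consent — holds.
(iii) not (food handler cert.) — holds.
(a) = T AND T AND T = true.
(i) not (commercially zoned) — satisfied.
(ii) not (hardship waiver) — not satisfied.
So (b) is not satisfied (T AND F).
(i) not (fee paid) — fails.
(ii) age ≥ 18 — not met.
(c) = F AND F = false.
(1): T OR F OR F → true.
(2) insurance ≥ $75,000 — met.
(3) no complaint in 18 mo. — satisfied.
So Overall is satisfied (T AND T AND T).

Yes — granted.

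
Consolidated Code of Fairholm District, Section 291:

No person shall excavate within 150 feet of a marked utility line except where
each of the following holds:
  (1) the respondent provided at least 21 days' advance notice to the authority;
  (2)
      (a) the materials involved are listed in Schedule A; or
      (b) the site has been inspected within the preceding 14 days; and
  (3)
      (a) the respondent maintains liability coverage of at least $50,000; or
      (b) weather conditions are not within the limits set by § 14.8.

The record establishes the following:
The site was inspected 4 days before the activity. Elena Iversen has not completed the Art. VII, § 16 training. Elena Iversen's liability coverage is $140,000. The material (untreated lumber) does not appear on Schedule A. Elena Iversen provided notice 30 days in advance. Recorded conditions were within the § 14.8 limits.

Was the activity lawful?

(1) ≥21 days' notice — satisfied.
(a) Schedule A material — fails.
(b) site inspected — met.
(2): F OR T → true.
(a) coverage ≥ $50,000 — met.
(b) not (weather ok) — fails.
So (3) is satisfied (T OR F).
So Overall is satisfied (T AND T AND T).

Yes — lawful.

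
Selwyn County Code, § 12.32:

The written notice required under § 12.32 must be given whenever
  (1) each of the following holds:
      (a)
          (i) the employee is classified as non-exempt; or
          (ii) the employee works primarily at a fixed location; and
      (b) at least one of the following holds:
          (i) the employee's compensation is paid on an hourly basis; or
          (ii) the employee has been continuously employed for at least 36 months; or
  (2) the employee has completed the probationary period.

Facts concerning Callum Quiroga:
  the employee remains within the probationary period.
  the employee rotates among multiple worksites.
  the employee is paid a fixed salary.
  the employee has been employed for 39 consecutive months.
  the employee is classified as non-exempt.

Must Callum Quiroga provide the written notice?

Yes — required.

(i) non-exempt — holds.
(ii) fixed location — not met.
(a) = T OR F = true.
(i) hourly-paid — not satisfied.
(ii) tenure ≥ 36 mo. — met.
So (b) is satisfied (F OR T).
So (1) is satisfied (T AND T).
(2) past probation — not met.
Overall = T OR F = true.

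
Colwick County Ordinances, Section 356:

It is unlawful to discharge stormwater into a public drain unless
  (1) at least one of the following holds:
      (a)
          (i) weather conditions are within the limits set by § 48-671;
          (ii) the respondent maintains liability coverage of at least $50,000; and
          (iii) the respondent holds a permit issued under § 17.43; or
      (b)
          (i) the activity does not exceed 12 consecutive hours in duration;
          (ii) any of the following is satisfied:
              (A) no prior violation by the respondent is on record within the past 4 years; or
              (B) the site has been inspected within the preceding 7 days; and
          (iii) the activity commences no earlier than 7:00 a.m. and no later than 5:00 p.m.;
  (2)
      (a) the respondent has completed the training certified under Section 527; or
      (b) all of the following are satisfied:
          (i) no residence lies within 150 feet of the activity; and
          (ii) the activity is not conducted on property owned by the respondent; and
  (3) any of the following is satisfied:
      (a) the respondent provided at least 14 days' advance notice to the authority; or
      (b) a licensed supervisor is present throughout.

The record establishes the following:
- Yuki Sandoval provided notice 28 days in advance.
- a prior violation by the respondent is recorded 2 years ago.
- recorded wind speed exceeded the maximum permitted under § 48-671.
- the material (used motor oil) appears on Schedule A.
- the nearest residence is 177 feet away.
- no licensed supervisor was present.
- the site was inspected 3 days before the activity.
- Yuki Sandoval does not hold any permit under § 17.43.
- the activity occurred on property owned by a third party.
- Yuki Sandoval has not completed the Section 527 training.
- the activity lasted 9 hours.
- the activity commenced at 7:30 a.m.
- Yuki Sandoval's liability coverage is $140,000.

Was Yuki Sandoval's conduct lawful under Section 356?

Yes — lawful.

(i) weather ok — not met.
(ii) coverage ≥ $50,000 — met.
(iii) holds permit — fails.
(a): F AND T AND F → false.
(i) ≤ 12 hrs duration — satisfied.
(A) no prior violation — not satisfied.
(B) site inspected — satisfied.
(ii) = F OR T = true.
(iii) start within hours — met.
(b): T AND T AND T → true.
(1) = F OR T = true.
(a) training certified — not met.
(i) no residence in 150 ft — satisfied.
(ii) not (own property) — holds.
(b) = T AND T = true.
(2) = F OR T = true.
(a) ≥14 days' notice — holds.
(b) supervisor present — not met.
So (3) is satisfied (T OR F).
So Overall is satisfied (T AND T AND T).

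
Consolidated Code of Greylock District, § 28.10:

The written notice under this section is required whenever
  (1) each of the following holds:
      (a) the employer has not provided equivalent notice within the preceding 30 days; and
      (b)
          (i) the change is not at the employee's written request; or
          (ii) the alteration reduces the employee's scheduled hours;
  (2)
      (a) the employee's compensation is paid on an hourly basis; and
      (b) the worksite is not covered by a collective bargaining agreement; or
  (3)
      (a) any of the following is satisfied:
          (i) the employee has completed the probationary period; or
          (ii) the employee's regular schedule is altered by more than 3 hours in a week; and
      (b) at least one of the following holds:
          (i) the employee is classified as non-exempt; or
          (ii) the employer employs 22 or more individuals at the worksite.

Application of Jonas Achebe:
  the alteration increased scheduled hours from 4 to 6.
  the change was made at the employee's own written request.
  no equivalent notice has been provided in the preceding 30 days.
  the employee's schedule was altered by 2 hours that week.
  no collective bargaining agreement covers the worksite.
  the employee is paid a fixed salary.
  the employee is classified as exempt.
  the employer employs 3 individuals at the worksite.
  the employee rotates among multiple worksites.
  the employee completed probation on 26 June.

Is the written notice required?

No — not required.

(a) no recent notice — met.
(i) not employee-requested — fails.
(ii) hours reduced — not satisfied.
(b): F OR F → false.
(1) = T AND F = false.
(a) hourly-paid — not met.
(b) no CBA — satisfied.
So (2) is not satisfied (F AND T).
(i) past probation — holds.
(ii) schedule shift > 3h — not met.
(a) = T OR F = true.
(i) non-exempt — not satisfied.
(ii) ≥ 22 at site — not met.
(b): F OR F → false.
(3): T AND F → false.
So Overall is not satisfied (F OR F OR F).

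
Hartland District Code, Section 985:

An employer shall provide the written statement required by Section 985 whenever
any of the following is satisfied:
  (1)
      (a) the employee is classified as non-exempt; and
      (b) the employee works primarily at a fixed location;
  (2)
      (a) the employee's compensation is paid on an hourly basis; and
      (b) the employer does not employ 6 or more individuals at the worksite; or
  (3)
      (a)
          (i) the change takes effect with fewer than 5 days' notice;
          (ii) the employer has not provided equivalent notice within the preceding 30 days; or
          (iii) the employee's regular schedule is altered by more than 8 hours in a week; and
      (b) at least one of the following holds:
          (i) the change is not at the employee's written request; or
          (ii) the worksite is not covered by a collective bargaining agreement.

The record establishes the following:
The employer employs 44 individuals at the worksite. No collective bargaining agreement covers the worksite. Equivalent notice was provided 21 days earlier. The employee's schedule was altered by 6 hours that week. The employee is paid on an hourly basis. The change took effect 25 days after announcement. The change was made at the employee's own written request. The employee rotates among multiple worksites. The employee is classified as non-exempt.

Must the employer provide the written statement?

No — not required.

(a) non-exempt — holds.
(b) fixed location — not satisfied.
(1): T AND F → false.
(a) hourly-paid — holds.
(b) not (≥ 6 at site) — not met.
(2) = T AND F = false.
(i) < 5 days' notice — not satisfied.
(ii) no recent notice — not met.
(iii) schedule shift > 8h — not satisfied.
So (a) is not satisfied (F OR F OR F).
(i) not employee-requested — fails.
(ii) no CBA — satisfied.
(b) = F OR T = true.
(3) = F AND T = false.
Overall = F OR F OR F = false.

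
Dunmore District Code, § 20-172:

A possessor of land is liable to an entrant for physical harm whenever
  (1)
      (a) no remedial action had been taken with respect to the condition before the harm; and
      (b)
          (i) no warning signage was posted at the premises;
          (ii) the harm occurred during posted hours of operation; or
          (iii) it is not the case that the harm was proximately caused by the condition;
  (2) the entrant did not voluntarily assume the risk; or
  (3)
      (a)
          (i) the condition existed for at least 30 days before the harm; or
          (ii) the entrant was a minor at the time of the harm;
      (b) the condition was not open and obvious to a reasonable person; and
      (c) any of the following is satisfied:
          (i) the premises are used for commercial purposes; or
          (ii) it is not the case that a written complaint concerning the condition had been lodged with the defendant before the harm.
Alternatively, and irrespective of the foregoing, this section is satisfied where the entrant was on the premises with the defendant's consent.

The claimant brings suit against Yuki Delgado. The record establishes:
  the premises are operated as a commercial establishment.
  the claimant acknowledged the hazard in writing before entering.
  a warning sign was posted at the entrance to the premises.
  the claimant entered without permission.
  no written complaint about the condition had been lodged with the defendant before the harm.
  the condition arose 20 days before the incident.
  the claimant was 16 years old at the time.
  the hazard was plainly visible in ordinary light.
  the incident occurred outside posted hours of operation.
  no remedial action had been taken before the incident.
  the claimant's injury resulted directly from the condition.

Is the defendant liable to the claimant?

(a) no remedial action — met.
(i) no signage posted — fails.
(ii) during posted hours — not satisfied.
(iii) not (proximate cause) — not met.
(b): F OR F OR F → false.
(1): T AND F → false.
(2) no assumed risk — not satisfied.
(i) condition ≥30 days old — fails.
(ii) entrant a minor — satisfied.
So (a) is satisfied (F OR T).
(b) not open/obvious — not satisfied.
(i) commercial use — holds.
(ii) not (complaint lodged) — met.
(c): T OR T → true.
(3): T AND F AND T → false.
Overall = F OR F OR F = false.
Exception (consent to enter) — not satisfied.
Result: main false OR exception false → false.

No — not liable.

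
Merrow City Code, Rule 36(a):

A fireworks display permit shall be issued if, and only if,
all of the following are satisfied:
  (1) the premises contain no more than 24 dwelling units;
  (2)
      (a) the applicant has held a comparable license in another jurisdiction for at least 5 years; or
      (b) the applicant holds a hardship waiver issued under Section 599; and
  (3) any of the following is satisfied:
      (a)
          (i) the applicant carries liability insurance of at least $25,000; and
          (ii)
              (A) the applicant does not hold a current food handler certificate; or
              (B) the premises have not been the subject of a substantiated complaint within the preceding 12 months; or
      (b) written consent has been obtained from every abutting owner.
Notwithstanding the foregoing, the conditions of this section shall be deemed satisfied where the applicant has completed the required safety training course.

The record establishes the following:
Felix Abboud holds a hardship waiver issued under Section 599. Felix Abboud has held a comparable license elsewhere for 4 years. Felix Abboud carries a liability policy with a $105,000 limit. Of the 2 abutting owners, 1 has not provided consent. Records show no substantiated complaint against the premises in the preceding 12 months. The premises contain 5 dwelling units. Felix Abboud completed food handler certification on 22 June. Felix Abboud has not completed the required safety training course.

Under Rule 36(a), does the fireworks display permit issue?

Yes — granted.

(1) ≤ 24 units — holds.
(a) prior license ≥ 5 yr — not met.
(b) hardship waiver — met.
(2) = F OR T = true.
(i) insurance ≥ $25,000 — holds.
(A) not (food handler cert.) — not met.
(B) no complaint in 12 mo. — met.
(ii): F OR T → true.
(a): T AND T → true.
(b) all abutters consent — fails.
(3): T OR F → true.
Overall = T AND T AND T = true.
Exception (safety training) — not satisfied.
Result: main true OR exception false → true.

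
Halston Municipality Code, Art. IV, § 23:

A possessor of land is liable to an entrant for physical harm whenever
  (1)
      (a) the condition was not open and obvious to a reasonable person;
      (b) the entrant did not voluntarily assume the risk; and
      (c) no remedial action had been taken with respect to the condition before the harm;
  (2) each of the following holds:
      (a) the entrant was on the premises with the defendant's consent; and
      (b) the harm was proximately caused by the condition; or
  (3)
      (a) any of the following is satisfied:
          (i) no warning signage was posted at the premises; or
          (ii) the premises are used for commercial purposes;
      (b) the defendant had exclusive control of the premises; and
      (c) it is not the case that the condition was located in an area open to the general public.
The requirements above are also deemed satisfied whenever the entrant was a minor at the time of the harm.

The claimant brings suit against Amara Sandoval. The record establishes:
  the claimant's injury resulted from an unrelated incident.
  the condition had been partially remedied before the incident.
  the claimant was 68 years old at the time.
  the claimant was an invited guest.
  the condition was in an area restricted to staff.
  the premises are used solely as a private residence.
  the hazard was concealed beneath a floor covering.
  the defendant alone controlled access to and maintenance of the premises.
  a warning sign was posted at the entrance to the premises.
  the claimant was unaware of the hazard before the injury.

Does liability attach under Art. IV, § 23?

(a) not open/obvious — met.
(b) no assumed risk — holds.
(c) no remedial action — not met.
So (1) is not satisfied (T AND T AND F).
(a) consent to enter — holds.
(b) proximate cause — fails.
(2): T AND F → false.
(i) no signage posted — not met.
(ii) commercial use — not met.
(a): F OR F → false.
(b) exclusive control — holds.
(c) not (public area) — satisfied.
So (3) is not satisfied (F AND T AND T).
So Overall is not satisfied (F OR F OR F).
Exception (entrant a minor) — not satisfied.
Result: main false OR exception false → false.

No — not liable.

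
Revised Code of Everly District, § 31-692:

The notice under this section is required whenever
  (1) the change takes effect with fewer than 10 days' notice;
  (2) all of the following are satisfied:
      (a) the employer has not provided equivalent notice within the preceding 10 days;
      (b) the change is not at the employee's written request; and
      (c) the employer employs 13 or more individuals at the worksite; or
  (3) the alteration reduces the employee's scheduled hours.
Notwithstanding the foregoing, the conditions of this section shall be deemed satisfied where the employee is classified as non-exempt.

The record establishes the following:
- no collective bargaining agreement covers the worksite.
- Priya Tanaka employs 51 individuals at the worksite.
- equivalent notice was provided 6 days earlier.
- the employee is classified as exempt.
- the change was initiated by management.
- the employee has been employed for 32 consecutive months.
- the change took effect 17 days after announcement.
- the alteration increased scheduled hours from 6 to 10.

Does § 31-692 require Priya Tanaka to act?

(1) < 10 days' notice — not satisfied.
(a) no recent notice — not satisfied.
(b) not employee-requested — met.
(c) ≥ 13 at site — satisfied.
(2) = F AND T AND T = false.
(3) hours reduced — not satisfied.
So Overall is not satisfied (F OR F OR F).
Exception (non-exempt) — not satisfied.
Result: main false OR exception false → false.

No — not required.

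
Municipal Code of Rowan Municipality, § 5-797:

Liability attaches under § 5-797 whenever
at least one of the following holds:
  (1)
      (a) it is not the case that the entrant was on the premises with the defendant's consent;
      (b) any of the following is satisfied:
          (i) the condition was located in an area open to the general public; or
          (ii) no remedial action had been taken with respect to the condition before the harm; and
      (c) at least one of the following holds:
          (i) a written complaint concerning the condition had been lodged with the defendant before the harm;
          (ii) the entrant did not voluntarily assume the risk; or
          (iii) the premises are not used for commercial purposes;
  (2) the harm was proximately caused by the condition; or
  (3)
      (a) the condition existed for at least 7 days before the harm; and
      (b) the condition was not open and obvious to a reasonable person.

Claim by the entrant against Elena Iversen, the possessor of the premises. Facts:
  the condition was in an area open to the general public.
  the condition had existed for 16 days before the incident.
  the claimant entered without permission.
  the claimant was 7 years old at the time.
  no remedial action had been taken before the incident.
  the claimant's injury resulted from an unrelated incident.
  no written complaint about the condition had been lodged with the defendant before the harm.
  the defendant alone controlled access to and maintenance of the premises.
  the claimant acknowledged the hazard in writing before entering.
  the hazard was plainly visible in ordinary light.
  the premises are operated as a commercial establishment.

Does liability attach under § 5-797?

No — not liable.

(a) not (consent to enter) — holds.
(i) public area — satisfied.
(ii) no remedial action — satisfied.
(b): T OR T → true.
(i) complaint lodged — not satisfied.
(ii) no assumed risk — not satisfied.
(iii) not (commercial use) — not met.
So (c) is not satisfied (F OR F OR F).
So (1) is not satisfied (T AND T AND F).
(2) proximate cause — not met.
(a) condition ≥7 days old — satisfied.
(b) not open/obvious — not satisfied.
(3) = T AND F = false.
So Overall is not satisfied (F OR F OR F).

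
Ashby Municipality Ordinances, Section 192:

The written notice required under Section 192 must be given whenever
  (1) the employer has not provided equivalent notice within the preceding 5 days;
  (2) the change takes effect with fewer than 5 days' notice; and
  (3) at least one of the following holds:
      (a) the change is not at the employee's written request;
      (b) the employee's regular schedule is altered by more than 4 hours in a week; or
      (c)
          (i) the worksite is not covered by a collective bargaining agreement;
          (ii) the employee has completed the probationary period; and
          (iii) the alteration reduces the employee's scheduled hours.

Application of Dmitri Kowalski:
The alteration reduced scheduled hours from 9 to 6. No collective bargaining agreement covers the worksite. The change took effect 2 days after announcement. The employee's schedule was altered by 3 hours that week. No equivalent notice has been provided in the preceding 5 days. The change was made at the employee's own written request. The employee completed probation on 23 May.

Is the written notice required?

Yes — required.

(1) no recent notice — met.
(2) < 5 days' notice — met.
(a) not employee-requested — not met.
(b) schedule shift > 4h — not satisfied.
(i) no CBA — satisfied.
(ii) past probation — satisfied.
(iii) hours reduced — holds.
(c): T AND T AND T → true.
So (3) is satisfied (F OR F OR T).
So Overall is satisfied (T AND T AND T).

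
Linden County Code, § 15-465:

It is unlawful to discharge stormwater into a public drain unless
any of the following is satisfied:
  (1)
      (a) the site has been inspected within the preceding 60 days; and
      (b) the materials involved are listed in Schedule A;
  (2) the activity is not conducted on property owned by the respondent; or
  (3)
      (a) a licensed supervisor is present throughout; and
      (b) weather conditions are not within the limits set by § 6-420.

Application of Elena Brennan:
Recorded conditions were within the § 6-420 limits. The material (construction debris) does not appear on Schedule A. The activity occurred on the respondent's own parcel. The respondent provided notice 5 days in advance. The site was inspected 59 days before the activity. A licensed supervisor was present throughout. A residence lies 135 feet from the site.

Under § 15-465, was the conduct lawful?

(a) site inspected — satisfied.
(b) Schedule A material — not satisfied.
(1): T AND F → false.
(2) not (own property) — not satisfied.
(a) supervisor present — met.
(b) not (weather ok) — not met.
So (3) is not satisfied (T AND F).
So Overall is not satisfied (F OR F OR F).

No — unlawful.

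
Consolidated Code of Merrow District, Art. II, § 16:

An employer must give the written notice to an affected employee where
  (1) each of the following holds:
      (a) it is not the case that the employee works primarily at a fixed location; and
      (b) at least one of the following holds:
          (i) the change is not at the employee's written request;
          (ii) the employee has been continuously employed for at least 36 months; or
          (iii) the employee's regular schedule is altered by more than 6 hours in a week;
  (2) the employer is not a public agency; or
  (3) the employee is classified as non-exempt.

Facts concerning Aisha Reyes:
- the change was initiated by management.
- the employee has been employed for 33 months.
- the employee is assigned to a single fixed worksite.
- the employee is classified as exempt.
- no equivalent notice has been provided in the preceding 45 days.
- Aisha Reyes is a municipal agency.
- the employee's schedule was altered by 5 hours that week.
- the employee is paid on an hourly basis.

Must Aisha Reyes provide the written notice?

(a) not (fixed location) — not met.
(i) not employee-requested — met.
(ii) tenure ≥ 36 mo. — fails.
(iii) schedule shift > 6h — not met.
(b): T OR F OR F → true.
(1) = F AND T = false.
(2) not (public agency) — not met.
(3) non-exempt — not met.
Overall = F OR F OR F = false.

No — not required.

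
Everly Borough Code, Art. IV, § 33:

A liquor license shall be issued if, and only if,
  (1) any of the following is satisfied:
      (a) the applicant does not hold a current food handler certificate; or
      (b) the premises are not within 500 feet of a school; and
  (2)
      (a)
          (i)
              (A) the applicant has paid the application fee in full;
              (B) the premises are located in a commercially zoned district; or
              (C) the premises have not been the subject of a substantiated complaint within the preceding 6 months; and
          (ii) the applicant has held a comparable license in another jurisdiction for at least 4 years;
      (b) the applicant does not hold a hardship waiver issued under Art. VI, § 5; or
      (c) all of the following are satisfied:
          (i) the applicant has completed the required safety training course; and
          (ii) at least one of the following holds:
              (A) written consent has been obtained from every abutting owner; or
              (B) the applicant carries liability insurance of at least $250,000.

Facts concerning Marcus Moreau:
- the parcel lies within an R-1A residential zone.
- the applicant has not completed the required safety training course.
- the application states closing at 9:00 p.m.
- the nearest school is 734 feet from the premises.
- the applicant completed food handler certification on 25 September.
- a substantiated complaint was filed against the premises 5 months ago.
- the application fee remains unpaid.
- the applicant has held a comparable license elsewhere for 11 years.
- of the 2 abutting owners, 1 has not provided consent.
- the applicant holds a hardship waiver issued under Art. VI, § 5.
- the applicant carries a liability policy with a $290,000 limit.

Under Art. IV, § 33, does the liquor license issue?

(a) not (food handler cert.) — not met.
(b) ≥500 ft from school — met.
(1) = F OR T = true.
(A) fee paid — not satisfied.
(B) commercially zoned — fails.
(C) no complaint in 6 mo. — fails.
(i): F OR F OR F → false.
(ii) prior license ≥ 4 yr — met.
So (a) is not satisfied (F AND T).
(b) not (hardship waiver) — not satisfied.
(i) safety training — fails.
(A) all abutters consent — not satisfied.
(B) insurance ≥ $250,000 — holds.
(ii) = F OR T = true.
So (c) is not satisfied (F AND T).
(2) = F OR F OR F = false.
So Overall is not satisfied (T AND F).

No — denied.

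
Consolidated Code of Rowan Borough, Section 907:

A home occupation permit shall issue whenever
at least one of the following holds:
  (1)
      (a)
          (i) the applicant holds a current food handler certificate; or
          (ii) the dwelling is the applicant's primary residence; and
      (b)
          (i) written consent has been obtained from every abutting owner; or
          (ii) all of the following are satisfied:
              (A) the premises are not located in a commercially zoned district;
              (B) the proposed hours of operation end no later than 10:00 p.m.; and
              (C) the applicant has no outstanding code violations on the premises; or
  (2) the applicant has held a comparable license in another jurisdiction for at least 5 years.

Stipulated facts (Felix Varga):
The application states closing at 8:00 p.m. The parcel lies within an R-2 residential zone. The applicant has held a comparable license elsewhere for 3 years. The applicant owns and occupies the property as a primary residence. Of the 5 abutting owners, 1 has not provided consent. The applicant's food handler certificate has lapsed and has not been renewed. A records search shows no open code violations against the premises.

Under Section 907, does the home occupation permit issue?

Yes — granted.

(i) food handler cert. — fails.
(ii) primary residence — met.
(a): F OR T → true.
(i) all abutters consent — fails.
(A) not (commercially zoned) — satisfied.
(B) closes by 10 p.m. — satisfied.
(C) no code violations — met.
So (ii) is satisfied (T AND T AND T).
So (b) is satisfied (F OR T).
(1): T AND T → true.
(2) prior license ≥ 5 yr — not met.
So Overall is satisfied (T OR F).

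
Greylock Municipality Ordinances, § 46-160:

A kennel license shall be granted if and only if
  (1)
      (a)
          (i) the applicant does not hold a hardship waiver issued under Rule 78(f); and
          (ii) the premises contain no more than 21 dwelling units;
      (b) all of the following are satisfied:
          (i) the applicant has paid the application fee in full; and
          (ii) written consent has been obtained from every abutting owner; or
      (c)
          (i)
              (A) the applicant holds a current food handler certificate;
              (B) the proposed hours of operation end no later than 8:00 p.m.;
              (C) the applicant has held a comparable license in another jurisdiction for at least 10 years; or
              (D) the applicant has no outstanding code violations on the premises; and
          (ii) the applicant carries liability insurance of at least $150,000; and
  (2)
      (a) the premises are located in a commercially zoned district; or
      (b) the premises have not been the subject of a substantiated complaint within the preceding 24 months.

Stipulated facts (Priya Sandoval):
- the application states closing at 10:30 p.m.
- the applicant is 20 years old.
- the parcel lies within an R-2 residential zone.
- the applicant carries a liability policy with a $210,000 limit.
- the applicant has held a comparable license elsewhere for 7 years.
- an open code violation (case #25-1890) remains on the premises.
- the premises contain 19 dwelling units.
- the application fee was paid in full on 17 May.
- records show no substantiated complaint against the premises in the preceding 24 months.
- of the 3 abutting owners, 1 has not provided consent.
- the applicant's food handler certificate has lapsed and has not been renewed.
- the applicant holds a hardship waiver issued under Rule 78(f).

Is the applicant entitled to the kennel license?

No — denied.

(i) not (hardship waiver) — fails.
(ii) ≤ 21 units — satisfied.
(a) = F AND T = false.
(i) fee paid — holds.
(ii) all abutters consent — not satisfied.
So (b) is not satisfied (T AND F).
(A) food handler cert. — not satisfied.
(B) closes by 8 p.m. — fails.
(C) prior license ≥ 10 yr — not met.
(D) no code violations — not satisfied.
(i) = F OR F OR F OR F = false.
(ii) insurance ≥ $150,000 — holds.
(c) = F AND T = false.
(1): F OR F OR F → false.
(a) commercially zoned — not satisfied.
(b) no complaint in 24 mo. — holds.
So (2) is satisfied (F OR T).
So Overall is not satisfied (F AND T).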